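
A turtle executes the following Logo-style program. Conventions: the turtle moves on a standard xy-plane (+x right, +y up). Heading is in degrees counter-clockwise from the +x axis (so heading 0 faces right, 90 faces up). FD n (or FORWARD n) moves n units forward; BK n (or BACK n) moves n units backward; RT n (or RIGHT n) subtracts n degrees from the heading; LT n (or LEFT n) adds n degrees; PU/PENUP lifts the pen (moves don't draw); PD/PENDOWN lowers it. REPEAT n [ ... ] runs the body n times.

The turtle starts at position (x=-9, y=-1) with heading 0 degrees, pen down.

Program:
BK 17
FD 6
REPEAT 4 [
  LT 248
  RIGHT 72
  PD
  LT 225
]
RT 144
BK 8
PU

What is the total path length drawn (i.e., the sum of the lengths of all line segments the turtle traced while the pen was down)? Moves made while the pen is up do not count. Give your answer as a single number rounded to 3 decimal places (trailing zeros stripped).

Executing turtle program step by step:
Start: pos=(-9,-1), heading=0, pen down
BK 17: (-9,-1) -> (-26,-1) [heading=0, draw]
FD 6: (-26,-1) -> (-20,-1) [heading=0, draw]
REPEAT 4 [
  -- iteration 1/4 --
  LT 248: heading 0 -> 248
  RT 72: heading 248 -> 176
  PD: pen down
  LT 225: heading 176 -> 41
  -- iteration 2/4 --
  LT 248: heading 41 -> 289
  RT 72: heading 289 -> 217
  PD: pen down
  LT 225: heading 217 -> 82
  -- iteration 3/4 --
  LT 248: heading 82 -> 330
  RT 72: heading 330 -> 258
  PD: pen down
  LT 225: heading 258 -> 123
  -- iteration 4/4 --
  LT 248: heading 123 -> 11
  RT 72: heading 11 -> 299
  PD: pen down
  LT 225: heading 299 -> 164
]
RT 144: heading 164 -> 20
BK 8: (-20,-1) -> (-27.518,-3.736) [heading=20, draw]
PU: pen up
Final: pos=(-27.518,-3.736), heading=20, 3 segment(s) drawn

Segment lengths:
  seg 1: (-9,-1) -> (-26,-1), length = 17
  seg 2: (-26,-1) -> (-20,-1), length = 6
  seg 3: (-20,-1) -> (-27.518,-3.736), length = 8
Total = 31

Answer: 31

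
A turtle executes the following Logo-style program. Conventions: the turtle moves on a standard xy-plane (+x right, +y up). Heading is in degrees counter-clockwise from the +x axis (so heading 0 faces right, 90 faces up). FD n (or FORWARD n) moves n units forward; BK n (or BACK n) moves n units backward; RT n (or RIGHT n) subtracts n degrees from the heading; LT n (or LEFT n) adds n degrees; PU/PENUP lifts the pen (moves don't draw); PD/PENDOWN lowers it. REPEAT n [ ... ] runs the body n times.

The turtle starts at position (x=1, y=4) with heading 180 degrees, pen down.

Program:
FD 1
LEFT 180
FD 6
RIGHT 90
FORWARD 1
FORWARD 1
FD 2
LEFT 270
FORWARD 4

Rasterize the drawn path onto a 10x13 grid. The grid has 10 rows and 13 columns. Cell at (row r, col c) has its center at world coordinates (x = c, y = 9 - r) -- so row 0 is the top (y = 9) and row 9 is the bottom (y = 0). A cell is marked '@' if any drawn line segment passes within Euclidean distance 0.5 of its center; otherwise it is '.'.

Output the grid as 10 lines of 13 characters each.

Answer: .............
.............
.............
.............
.............
@@@@@@@......
......@......
......@......
......@......
..@@@@@......

Derivation:
Segment 0: (1,4) -> (0,4)
Segment 1: (0,4) -> (6,4)
Segment 2: (6,4) -> (6,3)
Segment 3: (6,3) -> (6,2)
Segment 4: (6,2) -> (6,-0)
Segment 5: (6,-0) -> (2,0)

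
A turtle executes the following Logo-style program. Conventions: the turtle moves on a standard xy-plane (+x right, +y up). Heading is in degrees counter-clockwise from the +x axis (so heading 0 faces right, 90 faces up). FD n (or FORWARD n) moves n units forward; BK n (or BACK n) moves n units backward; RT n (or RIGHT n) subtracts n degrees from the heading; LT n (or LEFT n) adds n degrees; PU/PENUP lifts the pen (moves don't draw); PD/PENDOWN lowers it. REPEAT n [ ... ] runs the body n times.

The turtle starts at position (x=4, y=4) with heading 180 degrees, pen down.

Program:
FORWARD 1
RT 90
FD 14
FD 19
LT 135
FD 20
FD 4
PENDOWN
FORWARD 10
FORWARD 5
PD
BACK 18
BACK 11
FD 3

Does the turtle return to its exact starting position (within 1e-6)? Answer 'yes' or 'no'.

Answer: no

Derivation:
Executing turtle program step by step:
Start: pos=(4,4), heading=180, pen down
FD 1: (4,4) -> (3,4) [heading=180, draw]
RT 90: heading 180 -> 90
FD 14: (3,4) -> (3,18) [heading=90, draw]
FD 19: (3,18) -> (3,37) [heading=90, draw]
LT 135: heading 90 -> 225
FD 20: (3,37) -> (-11.142,22.858) [heading=225, draw]
FD 4: (-11.142,22.858) -> (-13.971,20.029) [heading=225, draw]
PD: pen down
FD 10: (-13.971,20.029) -> (-21.042,12.958) [heading=225, draw]
FD 5: (-21.042,12.958) -> (-24.577,9.423) [heading=225, draw]
PD: pen down
BK 18: (-24.577,9.423) -> (-11.849,22.151) [heading=225, draw]
BK 11: (-11.849,22.151) -> (-4.071,29.929) [heading=225, draw]
FD 3: (-4.071,29.929) -> (-6.192,27.808) [heading=225, draw]
Final: pos=(-6.192,27.808), heading=225, 10 segment(s) drawn

Start position: (4, 4)
Final position: (-6.192, 27.808)
Distance = 25.898; >= 1e-6 -> NOT closed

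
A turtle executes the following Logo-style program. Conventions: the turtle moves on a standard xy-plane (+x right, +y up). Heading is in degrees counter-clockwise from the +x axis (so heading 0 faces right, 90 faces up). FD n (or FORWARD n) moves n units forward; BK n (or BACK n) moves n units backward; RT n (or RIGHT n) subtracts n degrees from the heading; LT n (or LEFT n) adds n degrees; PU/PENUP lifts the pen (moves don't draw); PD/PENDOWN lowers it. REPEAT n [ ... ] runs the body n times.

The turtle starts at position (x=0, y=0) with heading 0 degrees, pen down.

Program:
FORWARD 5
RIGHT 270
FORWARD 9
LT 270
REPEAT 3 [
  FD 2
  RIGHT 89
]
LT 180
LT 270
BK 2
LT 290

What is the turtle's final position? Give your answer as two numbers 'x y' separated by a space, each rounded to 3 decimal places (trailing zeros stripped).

Answer: 7.033 7.035

Derivation:
Executing turtle program step by step:
Start: pos=(0,0), heading=0, pen down
FD 5: (0,0) -> (5,0) [heading=0, draw]
RT 270: heading 0 -> 90
FD 9: (5,0) -> (5,9) [heading=90, draw]
LT 270: heading 90 -> 0
REPEAT 3 [
  -- iteration 1/3 --
  FD 2: (5,9) -> (7,9) [heading=0, draw]
  RT 89: heading 0 -> 271
  -- iteration 2/3 --
  FD 2: (7,9) -> (7.035,7) [heading=271, draw]
  RT 89: heading 271 -> 182
  -- iteration 3/3 --
  FD 2: (7.035,7) -> (5.036,6.931) [heading=182, draw]
  RT 89: heading 182 -> 93
]
LT 180: heading 93 -> 273
LT 270: heading 273 -> 183
BK 2: (5.036,6.931) -> (7.033,7.035) [heading=183, draw]
LT 290: heading 183 -> 113
Final: pos=(7.033,7.035), heading=113, 6 segment(s) drawn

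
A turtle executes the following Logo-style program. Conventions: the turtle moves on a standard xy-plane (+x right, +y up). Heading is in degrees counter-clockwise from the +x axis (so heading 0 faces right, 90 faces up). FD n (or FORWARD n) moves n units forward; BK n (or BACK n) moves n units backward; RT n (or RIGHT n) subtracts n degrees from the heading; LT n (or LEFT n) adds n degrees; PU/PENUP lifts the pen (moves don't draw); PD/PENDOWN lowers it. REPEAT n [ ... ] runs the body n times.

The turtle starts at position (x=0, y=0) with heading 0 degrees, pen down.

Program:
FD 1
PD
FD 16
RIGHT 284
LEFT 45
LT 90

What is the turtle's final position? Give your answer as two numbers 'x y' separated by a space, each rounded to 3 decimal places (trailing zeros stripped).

Executing turtle program step by step:
Start: pos=(0,0), heading=0, pen down
FD 1: (0,0) -> (1,0) [heading=0, draw]
PD: pen down
FD 16: (1,0) -> (17,0) [heading=0, draw]
RT 284: heading 0 -> 76
LT 45: heading 76 -> 121
LT 90: heading 121 -> 211
Final: pos=(17,0), heading=211, 2 segment(s) drawn

Answer: 17 0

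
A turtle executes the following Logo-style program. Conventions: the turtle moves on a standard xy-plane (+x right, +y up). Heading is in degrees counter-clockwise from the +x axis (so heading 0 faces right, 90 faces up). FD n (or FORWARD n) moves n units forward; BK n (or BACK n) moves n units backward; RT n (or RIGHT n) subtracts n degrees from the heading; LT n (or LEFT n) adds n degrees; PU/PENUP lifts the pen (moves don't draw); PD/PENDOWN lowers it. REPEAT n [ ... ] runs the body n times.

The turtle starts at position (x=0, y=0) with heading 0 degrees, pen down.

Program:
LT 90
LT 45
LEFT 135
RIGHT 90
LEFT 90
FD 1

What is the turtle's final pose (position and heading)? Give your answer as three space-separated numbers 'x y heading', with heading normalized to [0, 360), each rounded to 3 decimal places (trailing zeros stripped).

Executing turtle program step by step:
Start: pos=(0,0), heading=0, pen down
LT 90: heading 0 -> 90
LT 45: heading 90 -> 135
LT 135: heading 135 -> 270
RT 90: heading 270 -> 180
LT 90: heading 180 -> 270
FD 1: (0,0) -> (0,-1) [heading=270, draw]
Final: pos=(0,-1), heading=270, 1 segment(s) drawn

Answer: 0 -1 270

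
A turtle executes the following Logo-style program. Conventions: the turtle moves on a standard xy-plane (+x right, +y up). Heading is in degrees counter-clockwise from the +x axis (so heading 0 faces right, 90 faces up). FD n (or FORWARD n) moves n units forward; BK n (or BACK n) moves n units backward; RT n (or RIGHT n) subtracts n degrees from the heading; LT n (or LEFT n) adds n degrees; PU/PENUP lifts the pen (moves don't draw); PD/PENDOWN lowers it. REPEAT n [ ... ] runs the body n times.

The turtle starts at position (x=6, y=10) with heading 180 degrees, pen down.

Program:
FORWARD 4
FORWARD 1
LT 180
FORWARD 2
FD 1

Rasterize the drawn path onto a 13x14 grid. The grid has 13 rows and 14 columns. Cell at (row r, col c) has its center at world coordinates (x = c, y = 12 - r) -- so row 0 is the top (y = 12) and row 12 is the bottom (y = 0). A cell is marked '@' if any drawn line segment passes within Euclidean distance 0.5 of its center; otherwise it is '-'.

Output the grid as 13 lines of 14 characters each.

Segment 0: (6,10) -> (2,10)
Segment 1: (2,10) -> (1,10)
Segment 2: (1,10) -> (3,10)
Segment 3: (3,10) -> (4,10)

Answer: --------------
--------------
-@@@@@@-------
--------------
--------------
--------------
--------------
--------------
--------------
--------------
--------------
--------------
--------------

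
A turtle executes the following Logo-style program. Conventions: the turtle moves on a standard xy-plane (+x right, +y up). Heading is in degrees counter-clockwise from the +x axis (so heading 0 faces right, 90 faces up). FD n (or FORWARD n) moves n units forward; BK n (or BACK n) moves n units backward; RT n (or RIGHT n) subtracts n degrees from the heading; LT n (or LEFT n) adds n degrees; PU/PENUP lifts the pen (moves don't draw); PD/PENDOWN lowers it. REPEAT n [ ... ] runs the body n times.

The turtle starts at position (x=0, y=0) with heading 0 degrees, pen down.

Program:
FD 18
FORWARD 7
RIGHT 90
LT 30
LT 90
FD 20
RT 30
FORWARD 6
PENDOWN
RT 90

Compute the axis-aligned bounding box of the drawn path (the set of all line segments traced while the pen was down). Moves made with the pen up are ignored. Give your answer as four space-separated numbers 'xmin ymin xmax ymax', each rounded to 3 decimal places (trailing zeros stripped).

Executing turtle program step by step:
Start: pos=(0,0), heading=0, pen down
FD 18: (0,0) -> (18,0) [heading=0, draw]
FD 7: (18,0) -> (25,0) [heading=0, draw]
RT 90: heading 0 -> 270
LT 30: heading 270 -> 300
LT 90: heading 300 -> 30
FD 20: (25,0) -> (42.321,10) [heading=30, draw]
RT 30: heading 30 -> 0
FD 6: (42.321,10) -> (48.321,10) [heading=0, draw]
PD: pen down
RT 90: heading 0 -> 270
Final: pos=(48.321,10), heading=270, 4 segment(s) drawn

Segment endpoints: x in {0, 18, 25, 42.321, 48.321}, y in {0, 10}
xmin=0, ymin=0, xmax=48.321, ymax=10

Answer: 0 0 48.321 10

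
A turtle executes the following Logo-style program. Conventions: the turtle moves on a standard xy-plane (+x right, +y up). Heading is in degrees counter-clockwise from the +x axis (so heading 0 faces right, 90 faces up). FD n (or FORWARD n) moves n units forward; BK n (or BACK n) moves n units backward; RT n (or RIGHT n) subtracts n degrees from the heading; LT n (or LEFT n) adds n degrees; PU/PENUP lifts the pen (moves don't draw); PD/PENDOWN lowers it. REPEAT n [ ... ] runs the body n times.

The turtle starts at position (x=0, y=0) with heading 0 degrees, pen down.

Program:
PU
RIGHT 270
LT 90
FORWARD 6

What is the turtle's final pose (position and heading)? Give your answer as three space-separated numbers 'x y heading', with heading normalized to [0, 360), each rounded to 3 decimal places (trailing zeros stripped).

Executing turtle program step by step:
Start: pos=(0,0), heading=0, pen down
PU: pen up
RT 270: heading 0 -> 90
LT 90: heading 90 -> 180
FD 6: (0,0) -> (-6,0) [heading=180, move]
Final: pos=(-6,0), heading=180, 0 segment(s) drawn

Answer: -6 0 180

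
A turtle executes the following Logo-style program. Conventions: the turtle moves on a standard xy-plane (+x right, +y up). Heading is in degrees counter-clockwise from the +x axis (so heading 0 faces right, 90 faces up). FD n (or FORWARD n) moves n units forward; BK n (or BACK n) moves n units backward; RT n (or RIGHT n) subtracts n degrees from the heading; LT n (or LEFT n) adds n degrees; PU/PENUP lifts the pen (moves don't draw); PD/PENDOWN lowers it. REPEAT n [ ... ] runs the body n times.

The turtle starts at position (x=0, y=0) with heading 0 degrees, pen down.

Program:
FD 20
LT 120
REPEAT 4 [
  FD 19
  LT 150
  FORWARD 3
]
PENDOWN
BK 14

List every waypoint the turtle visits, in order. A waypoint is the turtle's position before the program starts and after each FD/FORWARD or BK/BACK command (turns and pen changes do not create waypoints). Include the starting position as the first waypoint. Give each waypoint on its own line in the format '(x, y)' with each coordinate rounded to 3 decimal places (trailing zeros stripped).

Answer: (0, 0)
(20, 0)
(10.5, 16.454)
(10.5, 13.454)
(10.5, -5.546)
(12, -2.947)
(21.5, 13.507)
(18.902, 12.007)
(2.447, 2.507)
(5.447, 2.507)
(-8.553, 2.507)

Derivation:
Executing turtle program step by step:
Start: pos=(0,0), heading=0, pen down
FD 20: (0,0) -> (20,0) [heading=0, draw]
LT 120: heading 0 -> 120
REPEAT 4 [
  -- iteration 1/4 --
  FD 19: (20,0) -> (10.5,16.454) [heading=120, draw]
  LT 150: heading 120 -> 270
  FD 3: (10.5,16.454) -> (10.5,13.454) [heading=270, draw]
  -- iteration 2/4 --
  FD 19: (10.5,13.454) -> (10.5,-5.546) [heading=270, draw]
  LT 150: heading 270 -> 60
  FD 3: (10.5,-5.546) -> (12,-2.947) [heading=60, draw]
  -- iteration 3/4 --
  FD 19: (12,-2.947) -> (21.5,13.507) [heading=60, draw]
  LT 150: heading 60 -> 210
  FD 3: (21.5,13.507) -> (18.902,12.007) [heading=210, draw]
  -- iteration 4/4 --
  FD 19: (18.902,12.007) -> (2.447,2.507) [heading=210, draw]
  LT 150: heading 210 -> 0
  FD 3: (2.447,2.507) -> (5.447,2.507) [heading=0, draw]
]
PD: pen down
BK 14: (5.447,2.507) -> (-8.553,2.507) [heading=0, draw]
Final: pos=(-8.553,2.507), heading=0, 10 segment(s) drawn
Waypoints (11 total):
(0, 0)
(20, 0)
(10.5, 16.454)
(10.5, 13.454)
(10.5, -5.546)
(12, -2.947)
(21.5, 13.507)
(18.902, 12.007)
(2.447, 2.507)
(5.447, 2.507)
(-8.553, 2.507)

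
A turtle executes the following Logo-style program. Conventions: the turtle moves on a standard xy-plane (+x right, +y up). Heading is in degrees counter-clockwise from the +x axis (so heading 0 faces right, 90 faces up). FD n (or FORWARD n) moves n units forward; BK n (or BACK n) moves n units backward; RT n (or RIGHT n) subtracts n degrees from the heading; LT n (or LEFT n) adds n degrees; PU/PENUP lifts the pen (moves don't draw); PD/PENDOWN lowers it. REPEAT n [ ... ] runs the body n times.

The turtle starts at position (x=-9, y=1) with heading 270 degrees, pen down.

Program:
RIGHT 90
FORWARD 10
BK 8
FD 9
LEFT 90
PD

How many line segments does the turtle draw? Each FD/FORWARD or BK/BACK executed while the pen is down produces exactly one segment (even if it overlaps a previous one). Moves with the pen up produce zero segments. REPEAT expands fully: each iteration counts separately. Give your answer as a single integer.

Answer: 3

Derivation:
Executing turtle program step by step:
Start: pos=(-9,1), heading=270, pen down
RT 90: heading 270 -> 180
FD 10: (-9,1) -> (-19,1) [heading=180, draw]
BK 8: (-19,1) -> (-11,1) [heading=180, draw]
FD 9: (-11,1) -> (-20,1) [heading=180, draw]
LT 90: heading 180 -> 270
PD: pen down
Final: pos=(-20,1), heading=270, 3 segment(s) drawn
Segments drawn: 3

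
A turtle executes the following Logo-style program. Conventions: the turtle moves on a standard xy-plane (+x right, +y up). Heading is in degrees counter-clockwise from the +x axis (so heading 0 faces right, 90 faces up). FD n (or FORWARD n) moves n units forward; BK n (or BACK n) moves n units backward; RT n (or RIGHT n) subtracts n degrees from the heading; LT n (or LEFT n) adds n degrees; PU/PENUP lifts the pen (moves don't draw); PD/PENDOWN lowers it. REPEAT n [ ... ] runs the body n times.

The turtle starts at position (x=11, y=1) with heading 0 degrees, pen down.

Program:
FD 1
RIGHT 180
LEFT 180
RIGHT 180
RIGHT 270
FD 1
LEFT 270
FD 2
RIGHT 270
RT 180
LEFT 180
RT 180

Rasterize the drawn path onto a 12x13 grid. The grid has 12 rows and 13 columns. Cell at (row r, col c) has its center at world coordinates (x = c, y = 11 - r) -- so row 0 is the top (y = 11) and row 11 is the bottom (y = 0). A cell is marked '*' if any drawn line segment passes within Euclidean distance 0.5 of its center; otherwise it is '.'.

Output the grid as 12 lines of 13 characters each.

Answer: .............
.............
.............
.............
.............
.............
.............
.............
.............
.............
...........**
..........***

Derivation:
Segment 0: (11,1) -> (12,1)
Segment 1: (12,1) -> (12,0)
Segment 2: (12,0) -> (10,-0)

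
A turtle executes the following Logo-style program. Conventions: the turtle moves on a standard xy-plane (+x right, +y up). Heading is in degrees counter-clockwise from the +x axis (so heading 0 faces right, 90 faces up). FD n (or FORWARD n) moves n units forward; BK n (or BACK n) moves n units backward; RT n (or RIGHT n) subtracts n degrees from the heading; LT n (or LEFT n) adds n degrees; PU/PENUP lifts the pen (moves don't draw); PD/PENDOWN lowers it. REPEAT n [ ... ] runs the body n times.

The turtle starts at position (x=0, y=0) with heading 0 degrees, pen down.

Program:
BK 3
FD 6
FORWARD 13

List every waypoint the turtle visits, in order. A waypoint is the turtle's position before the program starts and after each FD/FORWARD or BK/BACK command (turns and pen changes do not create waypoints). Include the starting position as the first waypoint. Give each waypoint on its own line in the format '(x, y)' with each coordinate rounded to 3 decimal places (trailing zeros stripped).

Answer: (0, 0)
(-3, 0)
(3, 0)
(16, 0)

Derivation:
Executing turtle program step by step:
Start: pos=(0,0), heading=0, pen down
BK 3: (0,0) -> (-3,0) [heading=0, draw]
FD 6: (-3,0) -> (3,0) [heading=0, draw]
FD 13: (3,0) -> (16,0) [heading=0, draw]
Final: pos=(16,0), heading=0, 3 segment(s) drawn
Waypoints (4 total):
(0, 0)
(-3, 0)
(3, 0)
(16, 0)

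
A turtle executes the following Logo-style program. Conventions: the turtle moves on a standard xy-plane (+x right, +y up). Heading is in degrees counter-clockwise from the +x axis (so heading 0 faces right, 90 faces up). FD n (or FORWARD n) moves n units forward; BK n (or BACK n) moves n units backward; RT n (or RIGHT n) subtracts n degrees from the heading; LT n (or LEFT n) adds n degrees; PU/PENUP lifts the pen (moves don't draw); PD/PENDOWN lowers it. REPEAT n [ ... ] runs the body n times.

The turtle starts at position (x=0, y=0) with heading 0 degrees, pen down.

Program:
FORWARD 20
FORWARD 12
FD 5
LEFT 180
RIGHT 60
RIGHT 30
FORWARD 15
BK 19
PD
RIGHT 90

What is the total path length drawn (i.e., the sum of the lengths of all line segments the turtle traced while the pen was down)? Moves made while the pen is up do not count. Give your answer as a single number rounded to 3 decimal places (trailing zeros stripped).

Answer: 71

Derivation:
Executing turtle program step by step:
Start: pos=(0,0), heading=0, pen down
FD 20: (0,0) -> (20,0) [heading=0, draw]
FD 12: (20,0) -> (32,0) [heading=0, draw]
FD 5: (32,0) -> (37,0) [heading=0, draw]
LT 180: heading 0 -> 180
RT 60: heading 180 -> 120
RT 30: heading 120 -> 90
FD 15: (37,0) -> (37,15) [heading=90, draw]
BK 19: (37,15) -> (37,-4) [heading=90, draw]
PD: pen down
RT 90: heading 90 -> 0
Final: pos=(37,-4), heading=0, 5 segment(s) drawn

Segment lengths:
  seg 1: (0,0) -> (20,0), length = 20
  seg 2: (20,0) -> (32,0), length = 12
  seg 3: (32,0) -> (37,0), length = 5
  seg 4: (37,0) -> (37,15), length = 15
  seg 5: (37,15) -> (37,-4), length = 19
Total = 71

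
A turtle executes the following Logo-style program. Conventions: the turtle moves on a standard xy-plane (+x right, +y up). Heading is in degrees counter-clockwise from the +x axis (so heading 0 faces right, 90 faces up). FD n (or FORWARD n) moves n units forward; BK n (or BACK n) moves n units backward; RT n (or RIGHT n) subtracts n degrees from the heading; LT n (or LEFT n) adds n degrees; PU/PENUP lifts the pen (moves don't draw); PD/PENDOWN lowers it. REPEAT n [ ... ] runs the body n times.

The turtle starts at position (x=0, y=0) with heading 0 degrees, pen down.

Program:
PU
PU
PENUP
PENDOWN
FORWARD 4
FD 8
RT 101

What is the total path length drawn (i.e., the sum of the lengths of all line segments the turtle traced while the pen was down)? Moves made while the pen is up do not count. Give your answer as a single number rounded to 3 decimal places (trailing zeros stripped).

Answer: 12

Derivation:
Executing turtle program step by step:
Start: pos=(0,0), heading=0, pen down
PU: pen up
PU: pen up
PU: pen up
PD: pen down
FD 4: (0,0) -> (4,0) [heading=0, draw]
FD 8: (4,0) -> (12,0) [heading=0, draw]
RT 101: heading 0 -> 259
Final: pos=(12,0), heading=259, 2 segment(s) drawn

Segment lengths:
  seg 1: (0,0) -> (4,0), length = 4
  seg 2: (4,0) -> (12,0), length = 8
Total = 12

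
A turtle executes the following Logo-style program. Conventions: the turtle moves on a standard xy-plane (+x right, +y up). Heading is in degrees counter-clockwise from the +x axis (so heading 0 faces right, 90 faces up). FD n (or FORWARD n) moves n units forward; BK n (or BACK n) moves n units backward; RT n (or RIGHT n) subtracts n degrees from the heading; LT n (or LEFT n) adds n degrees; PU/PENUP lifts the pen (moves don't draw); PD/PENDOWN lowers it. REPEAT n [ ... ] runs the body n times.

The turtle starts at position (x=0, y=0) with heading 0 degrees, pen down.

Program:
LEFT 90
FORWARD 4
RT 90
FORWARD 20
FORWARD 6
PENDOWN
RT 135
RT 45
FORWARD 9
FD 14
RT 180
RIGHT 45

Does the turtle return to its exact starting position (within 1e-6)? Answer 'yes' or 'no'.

Answer: no

Derivation:
Executing turtle program step by step:
Start: pos=(0,0), heading=0, pen down
LT 90: heading 0 -> 90
FD 4: (0,0) -> (0,4) [heading=90, draw]
RT 90: heading 90 -> 0
FD 20: (0,4) -> (20,4) [heading=0, draw]
FD 6: (20,4) -> (26,4) [heading=0, draw]
PD: pen down
RT 135: heading 0 -> 225
RT 45: heading 225 -> 180
FD 9: (26,4) -> (17,4) [heading=180, draw]
FD 14: (17,4) -> (3,4) [heading=180, draw]
RT 180: heading 180 -> 0
RT 45: heading 0 -> 315
Final: pos=(3,4), heading=315, 5 segment(s) drawn

Start position: (0, 0)
Final position: (3, 4)
Distance = 5; >= 1e-6 -> NOT closed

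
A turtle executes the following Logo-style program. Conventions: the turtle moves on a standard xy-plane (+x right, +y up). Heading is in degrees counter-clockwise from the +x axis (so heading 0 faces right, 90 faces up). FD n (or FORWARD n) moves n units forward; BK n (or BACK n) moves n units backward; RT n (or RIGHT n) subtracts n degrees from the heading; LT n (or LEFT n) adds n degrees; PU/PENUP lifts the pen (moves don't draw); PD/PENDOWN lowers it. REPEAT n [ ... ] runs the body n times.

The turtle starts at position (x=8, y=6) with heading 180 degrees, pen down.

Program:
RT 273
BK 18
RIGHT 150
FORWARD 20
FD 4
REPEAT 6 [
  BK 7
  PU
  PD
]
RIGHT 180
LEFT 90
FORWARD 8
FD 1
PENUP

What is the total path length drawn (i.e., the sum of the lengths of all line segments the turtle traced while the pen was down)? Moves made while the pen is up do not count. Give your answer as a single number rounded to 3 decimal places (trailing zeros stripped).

Answer: 93

Derivation:
Executing turtle program step by step:
Start: pos=(8,6), heading=180, pen down
RT 273: heading 180 -> 267
BK 18: (8,6) -> (8.942,23.975) [heading=267, draw]
RT 150: heading 267 -> 117
FD 20: (8.942,23.975) -> (-0.138,41.795) [heading=117, draw]
FD 4: (-0.138,41.795) -> (-1.954,45.359) [heading=117, draw]
REPEAT 6 [
  -- iteration 1/6 --
  BK 7: (-1.954,45.359) -> (1.224,39.122) [heading=117, draw]
  PU: pen up
  PD: pen down
  -- iteration 2/6 --
  BK 7: (1.224,39.122) -> (4.402,32.885) [heading=117, draw]
  PU: pen up
  PD: pen down
  -- iteration 3/6 --
  BK 7: (4.402,32.885) -> (7.58,26.648) [heading=117, draw]
  PU: pen up
  PD: pen down
  -- iteration 4/6 --
  BK 7: (7.58,26.648) -> (10.758,20.411) [heading=117, draw]
  PU: pen up
  PD: pen down
  -- iteration 5/6 --
  BK 7: (10.758,20.411) -> (13.936,14.174) [heading=117, draw]
  PU: pen up
  PD: pen down
  -- iteration 6/6 --
  BK 7: (13.936,14.174) -> (17.114,7.937) [heading=117, draw]
  PU: pen up
  PD: pen down
]
RT 180: heading 117 -> 297
LT 90: heading 297 -> 27
FD 8: (17.114,7.937) -> (24.242,11.569) [heading=27, draw]
FD 1: (24.242,11.569) -> (25.133,12.023) [heading=27, draw]
PU: pen up
Final: pos=(25.133,12.023), heading=27, 11 segment(s) drawn

Segment lengths:
  seg 1: (8,6) -> (8.942,23.975), length = 18
  seg 2: (8.942,23.975) -> (-0.138,41.795), length = 20
  seg 3: (-0.138,41.795) -> (-1.954,45.359), length = 4
  seg 4: (-1.954,45.359) -> (1.224,39.122), length = 7
  seg 5: (1.224,39.122) -> (4.402,32.885), length = 7
  seg 6: (4.402,32.885) -> (7.58,26.648), length = 7
  seg 7: (7.58,26.648) -> (10.758,20.411), length = 7
  seg 8: (10.758,20.411) -> (13.936,14.174), length = 7
  seg 9: (13.936,14.174) -> (17.114,7.937), length = 7
  seg 10: (17.114,7.937) -> (24.242,11.569), length = 8
  seg 11: (24.242,11.569) -> (25.133,12.023), length = 1
Total = 93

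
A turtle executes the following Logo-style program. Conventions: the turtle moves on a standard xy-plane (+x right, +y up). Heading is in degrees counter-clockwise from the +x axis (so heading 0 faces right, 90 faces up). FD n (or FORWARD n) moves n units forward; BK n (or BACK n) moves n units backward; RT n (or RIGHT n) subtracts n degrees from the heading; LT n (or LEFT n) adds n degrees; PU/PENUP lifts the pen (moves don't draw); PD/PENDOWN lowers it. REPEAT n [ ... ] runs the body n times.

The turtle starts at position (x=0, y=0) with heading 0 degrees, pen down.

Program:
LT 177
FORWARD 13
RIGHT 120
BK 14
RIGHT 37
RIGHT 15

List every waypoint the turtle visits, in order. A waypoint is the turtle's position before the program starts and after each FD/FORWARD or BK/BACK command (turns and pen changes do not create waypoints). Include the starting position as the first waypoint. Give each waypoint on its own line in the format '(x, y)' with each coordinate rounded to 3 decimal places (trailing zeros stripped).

Executing turtle program step by step:
Start: pos=(0,0), heading=0, pen down
LT 177: heading 0 -> 177
FD 13: (0,0) -> (-12.982,0.68) [heading=177, draw]
RT 120: heading 177 -> 57
BK 14: (-12.982,0.68) -> (-20.607,-11.061) [heading=57, draw]
RT 37: heading 57 -> 20
RT 15: heading 20 -> 5
Final: pos=(-20.607,-11.061), heading=5, 2 segment(s) drawn
Waypoints (3 total):
(0, 0)
(-12.982, 0.68)
(-20.607, -11.061)

Answer: (0, 0)
(-12.982, 0.68)
(-20.607, -11.061)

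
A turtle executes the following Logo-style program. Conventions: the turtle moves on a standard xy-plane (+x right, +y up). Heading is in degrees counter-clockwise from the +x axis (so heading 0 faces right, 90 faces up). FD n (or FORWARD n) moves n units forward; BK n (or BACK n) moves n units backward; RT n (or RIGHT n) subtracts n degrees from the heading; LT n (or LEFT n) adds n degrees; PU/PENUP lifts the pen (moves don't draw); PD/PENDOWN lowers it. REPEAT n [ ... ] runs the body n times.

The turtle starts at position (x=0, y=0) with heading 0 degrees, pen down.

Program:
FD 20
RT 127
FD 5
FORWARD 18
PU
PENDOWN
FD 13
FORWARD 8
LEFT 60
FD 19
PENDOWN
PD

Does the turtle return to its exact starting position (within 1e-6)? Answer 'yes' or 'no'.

Executing turtle program step by step:
Start: pos=(0,0), heading=0, pen down
FD 20: (0,0) -> (20,0) [heading=0, draw]
RT 127: heading 0 -> 233
FD 5: (20,0) -> (16.991,-3.993) [heading=233, draw]
FD 18: (16.991,-3.993) -> (6.158,-18.369) [heading=233, draw]
PU: pen up
PD: pen down
FD 13: (6.158,-18.369) -> (-1.665,-28.751) [heading=233, draw]
FD 8: (-1.665,-28.751) -> (-6.48,-35.14) [heading=233, draw]
LT 60: heading 233 -> 293
FD 19: (-6.48,-35.14) -> (0.944,-52.63) [heading=293, draw]
PD: pen down
PD: pen down
Final: pos=(0.944,-52.63), heading=293, 6 segment(s) drawn

Start position: (0, 0)
Final position: (0.944, -52.63)
Distance = 52.638; >= 1e-6 -> NOT closed

Answer: no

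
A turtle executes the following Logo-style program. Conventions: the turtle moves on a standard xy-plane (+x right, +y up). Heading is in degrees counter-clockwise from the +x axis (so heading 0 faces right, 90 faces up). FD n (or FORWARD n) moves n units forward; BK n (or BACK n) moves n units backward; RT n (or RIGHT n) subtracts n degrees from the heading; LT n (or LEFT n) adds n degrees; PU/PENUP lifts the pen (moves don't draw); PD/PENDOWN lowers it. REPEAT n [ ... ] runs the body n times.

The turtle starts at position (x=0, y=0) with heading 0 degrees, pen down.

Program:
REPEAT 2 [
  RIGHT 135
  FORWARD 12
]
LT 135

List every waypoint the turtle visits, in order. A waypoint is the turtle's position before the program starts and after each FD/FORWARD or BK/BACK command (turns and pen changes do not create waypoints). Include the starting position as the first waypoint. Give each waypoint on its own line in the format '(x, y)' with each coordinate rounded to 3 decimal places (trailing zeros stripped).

Answer: (0, 0)
(-8.485, -8.485)
(-8.485, 3.515)

Derivation:
Executing turtle program step by step:
Start: pos=(0,0), heading=0, pen down
REPEAT 2 [
  -- iteration 1/2 --
  RT 135: heading 0 -> 225
  FD 12: (0,0) -> (-8.485,-8.485) [heading=225, draw]
  -- iteration 2/2 --
  RT 135: heading 225 -> 90
  FD 12: (-8.485,-8.485) -> (-8.485,3.515) [heading=90, draw]
]
LT 135: heading 90 -> 225
Final: pos=(-8.485,3.515), heading=225, 2 segment(s) drawn
Waypoints (3 total):
(0, 0)
(-8.485, -8.485)
(-8.485, 3.515)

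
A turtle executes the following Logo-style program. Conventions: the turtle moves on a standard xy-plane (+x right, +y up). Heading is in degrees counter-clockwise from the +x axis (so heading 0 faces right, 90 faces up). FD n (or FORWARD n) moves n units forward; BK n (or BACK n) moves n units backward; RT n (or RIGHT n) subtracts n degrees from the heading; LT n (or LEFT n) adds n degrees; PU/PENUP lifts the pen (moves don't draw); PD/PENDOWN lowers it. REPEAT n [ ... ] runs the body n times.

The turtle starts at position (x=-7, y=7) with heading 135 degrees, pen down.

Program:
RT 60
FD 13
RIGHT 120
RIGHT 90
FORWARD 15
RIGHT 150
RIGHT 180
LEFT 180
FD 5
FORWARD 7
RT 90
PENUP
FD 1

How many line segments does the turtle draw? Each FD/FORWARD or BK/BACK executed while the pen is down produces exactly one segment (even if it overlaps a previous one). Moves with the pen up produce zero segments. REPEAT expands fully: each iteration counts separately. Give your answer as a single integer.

Answer: 4

Derivation:
Executing turtle program step by step:
Start: pos=(-7,7), heading=135, pen down
RT 60: heading 135 -> 75
FD 13: (-7,7) -> (-3.635,19.557) [heading=75, draw]
RT 120: heading 75 -> 315
RT 90: heading 315 -> 225
FD 15: (-3.635,19.557) -> (-14.242,8.95) [heading=225, draw]
RT 150: heading 225 -> 75
RT 180: heading 75 -> 255
LT 180: heading 255 -> 75
FD 5: (-14.242,8.95) -> (-12.948,13.78) [heading=75, draw]
FD 7: (-12.948,13.78) -> (-11.136,20.542) [heading=75, draw]
RT 90: heading 75 -> 345
PU: pen up
FD 1: (-11.136,20.542) -> (-10.17,20.283) [heading=345, move]
Final: pos=(-10.17,20.283), heading=345, 4 segment(s) drawn
Segments drawn: 4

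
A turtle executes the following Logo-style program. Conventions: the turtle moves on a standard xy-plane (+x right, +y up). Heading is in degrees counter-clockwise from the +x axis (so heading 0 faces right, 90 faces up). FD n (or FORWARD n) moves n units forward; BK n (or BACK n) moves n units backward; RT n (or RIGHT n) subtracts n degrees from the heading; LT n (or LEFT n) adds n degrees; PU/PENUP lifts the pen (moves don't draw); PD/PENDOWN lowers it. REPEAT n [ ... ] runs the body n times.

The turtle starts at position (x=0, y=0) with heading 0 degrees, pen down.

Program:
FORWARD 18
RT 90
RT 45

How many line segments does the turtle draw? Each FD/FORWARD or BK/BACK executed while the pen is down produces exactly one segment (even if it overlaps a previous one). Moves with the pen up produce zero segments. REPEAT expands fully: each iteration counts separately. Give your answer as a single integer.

Answer: 1

Derivation:
Executing turtle program step by step:
Start: pos=(0,0), heading=0, pen down
FD 18: (0,0) -> (18,0) [heading=0, draw]
RT 90: heading 0 -> 270
RT 45: heading 270 -> 225
Final: pos=(18,0), heading=225, 1 segment(s) drawn
Segments drawn: 1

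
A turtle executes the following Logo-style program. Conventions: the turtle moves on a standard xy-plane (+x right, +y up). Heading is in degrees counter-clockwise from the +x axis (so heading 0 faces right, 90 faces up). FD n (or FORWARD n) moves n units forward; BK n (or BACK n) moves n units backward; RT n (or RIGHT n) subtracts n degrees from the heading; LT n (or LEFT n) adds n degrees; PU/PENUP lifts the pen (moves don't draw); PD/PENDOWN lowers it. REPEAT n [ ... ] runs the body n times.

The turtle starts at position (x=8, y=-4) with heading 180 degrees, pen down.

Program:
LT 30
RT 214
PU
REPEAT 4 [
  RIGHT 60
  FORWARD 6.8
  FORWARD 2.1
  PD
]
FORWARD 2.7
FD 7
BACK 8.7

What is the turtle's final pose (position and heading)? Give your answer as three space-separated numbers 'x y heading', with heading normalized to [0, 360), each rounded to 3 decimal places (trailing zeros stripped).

Answer: -6.294 -9.859 116

Derivation:
Executing turtle program step by step:
Start: pos=(8,-4), heading=180, pen down
LT 30: heading 180 -> 210
RT 214: heading 210 -> 356
PU: pen up
REPEAT 4 [
  -- iteration 1/4 --
  RT 60: heading 356 -> 296
  FD 6.8: (8,-4) -> (10.981,-10.112) [heading=296, move]
  FD 2.1: (10.981,-10.112) -> (11.902,-11.999) [heading=296, move]
  PD: pen down
  -- iteration 2/4 --
  RT 60: heading 296 -> 236
  FD 6.8: (11.902,-11.999) -> (8.099,-17.637) [heading=236, draw]
  FD 2.1: (8.099,-17.637) -> (6.925,-19.378) [heading=236, draw]
  PD: pen down
  -- iteration 3/4 --
  RT 60: heading 236 -> 176
  FD 6.8: (6.925,-19.378) -> (0.141,-18.903) [heading=176, draw]
  FD 2.1: (0.141,-18.903) -> (-1.954,-18.757) [heading=176, draw]
  PD: pen down
  -- iteration 4/4 --
  RT 60: heading 176 -> 116
  FD 6.8: (-1.954,-18.757) -> (-4.935,-12.645) [heading=116, draw]
  FD 2.1: (-4.935,-12.645) -> (-5.855,-10.758) [heading=116, draw]
  PD: pen down
]
FD 2.7: (-5.855,-10.758) -> (-7.039,-8.331) [heading=116, draw]
FD 7: (-7.039,-8.331) -> (-10.107,-2.039) [heading=116, draw]
BK 8.7: (-10.107,-2.039) -> (-6.294,-9.859) [heading=116, draw]
Final: pos=(-6.294,-9.859), heading=116, 9 segment(s) drawn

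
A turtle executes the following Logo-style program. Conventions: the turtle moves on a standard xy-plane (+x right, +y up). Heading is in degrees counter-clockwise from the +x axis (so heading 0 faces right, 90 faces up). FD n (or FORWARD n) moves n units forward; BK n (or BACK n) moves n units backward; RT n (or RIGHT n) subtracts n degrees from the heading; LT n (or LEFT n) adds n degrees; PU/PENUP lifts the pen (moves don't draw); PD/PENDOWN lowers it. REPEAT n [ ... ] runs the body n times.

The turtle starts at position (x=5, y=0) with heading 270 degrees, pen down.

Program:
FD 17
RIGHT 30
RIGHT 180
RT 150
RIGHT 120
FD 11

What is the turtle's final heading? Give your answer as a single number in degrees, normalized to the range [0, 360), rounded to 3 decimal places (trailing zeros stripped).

Answer: 150

Derivation:
Executing turtle program step by step:
Start: pos=(5,0), heading=270, pen down
FD 17: (5,0) -> (5,-17) [heading=270, draw]
RT 30: heading 270 -> 240
RT 180: heading 240 -> 60
RT 150: heading 60 -> 270
RT 120: heading 270 -> 150
FD 11: (5,-17) -> (-4.526,-11.5) [heading=150, draw]
Final: pos=(-4.526,-11.5), heading=150, 2 segment(s) drawn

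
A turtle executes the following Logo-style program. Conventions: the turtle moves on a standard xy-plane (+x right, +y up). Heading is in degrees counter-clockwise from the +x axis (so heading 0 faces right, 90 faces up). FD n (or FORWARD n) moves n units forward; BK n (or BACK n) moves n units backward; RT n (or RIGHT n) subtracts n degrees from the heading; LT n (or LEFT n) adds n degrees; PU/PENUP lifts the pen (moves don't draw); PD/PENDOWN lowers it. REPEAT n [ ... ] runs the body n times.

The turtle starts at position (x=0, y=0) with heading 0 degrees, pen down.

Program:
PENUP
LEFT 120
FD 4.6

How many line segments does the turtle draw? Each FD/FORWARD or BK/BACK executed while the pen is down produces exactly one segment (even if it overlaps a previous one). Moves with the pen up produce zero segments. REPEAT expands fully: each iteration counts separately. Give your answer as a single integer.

Executing turtle program step by step:
Start: pos=(0,0), heading=0, pen down
PU: pen up
LT 120: heading 0 -> 120
FD 4.6: (0,0) -> (-2.3,3.984) [heading=120, move]
Final: pos=(-2.3,3.984), heading=120, 0 segment(s) drawn
Segments drawn: 0

Answer: 0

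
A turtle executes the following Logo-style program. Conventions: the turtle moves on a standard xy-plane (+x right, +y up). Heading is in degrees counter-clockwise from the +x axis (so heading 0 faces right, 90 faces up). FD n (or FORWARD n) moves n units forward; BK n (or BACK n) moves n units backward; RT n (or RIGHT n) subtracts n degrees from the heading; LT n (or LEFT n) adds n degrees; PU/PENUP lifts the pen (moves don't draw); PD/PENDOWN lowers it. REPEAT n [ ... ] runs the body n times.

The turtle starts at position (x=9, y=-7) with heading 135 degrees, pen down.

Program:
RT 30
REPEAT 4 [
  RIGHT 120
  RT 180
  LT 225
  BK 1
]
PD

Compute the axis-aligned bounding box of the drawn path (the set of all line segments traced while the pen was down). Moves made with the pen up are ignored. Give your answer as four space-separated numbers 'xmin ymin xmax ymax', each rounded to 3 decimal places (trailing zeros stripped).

Executing turtle program step by step:
Start: pos=(9,-7), heading=135, pen down
RT 30: heading 135 -> 105
REPEAT 4 [
  -- iteration 1/4 --
  RT 120: heading 105 -> 345
  RT 180: heading 345 -> 165
  LT 225: heading 165 -> 30
  BK 1: (9,-7) -> (8.134,-7.5) [heading=30, draw]
  -- iteration 2/4 --
  RT 120: heading 30 -> 270
  RT 180: heading 270 -> 90
  LT 225: heading 90 -> 315
  BK 1: (8.134,-7.5) -> (7.427,-6.793) [heading=315, draw]
  -- iteration 3/4 --
  RT 120: heading 315 -> 195
  RT 180: heading 195 -> 15
  LT 225: heading 15 -> 240
  BK 1: (7.427,-6.793) -> (7.927,-5.927) [heading=240, draw]
  -- iteration 4/4 --
  RT 120: heading 240 -> 120
  RT 180: heading 120 -> 300
  LT 225: heading 300 -> 165
  BK 1: (7.927,-5.927) -> (8.893,-6.186) [heading=165, draw]
]
PD: pen down
Final: pos=(8.893,-6.186), heading=165, 4 segment(s) drawn

Segment endpoints: x in {7.427, 7.927, 8.134, 8.893, 9}, y in {-7.5, -7, -6.793, -6.186, -5.927}
xmin=7.427, ymin=-7.5, xmax=9, ymax=-5.927

Answer: 7.427 -7.5 9 -5.927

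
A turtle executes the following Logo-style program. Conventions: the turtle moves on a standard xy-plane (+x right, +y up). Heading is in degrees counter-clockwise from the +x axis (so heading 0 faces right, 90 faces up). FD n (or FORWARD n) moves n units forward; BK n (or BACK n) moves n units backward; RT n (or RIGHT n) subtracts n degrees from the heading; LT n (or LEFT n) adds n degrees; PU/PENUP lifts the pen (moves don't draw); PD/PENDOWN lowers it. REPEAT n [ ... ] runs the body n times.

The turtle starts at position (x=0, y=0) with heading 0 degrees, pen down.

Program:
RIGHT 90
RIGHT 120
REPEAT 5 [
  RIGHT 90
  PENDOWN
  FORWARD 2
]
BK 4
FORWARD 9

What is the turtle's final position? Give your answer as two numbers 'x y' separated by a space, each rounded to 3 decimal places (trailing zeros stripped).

Executing turtle program step by step:
Start: pos=(0,0), heading=0, pen down
RT 90: heading 0 -> 270
RT 120: heading 270 -> 150
REPEAT 5 [
  -- iteration 1/5 --
  RT 90: heading 150 -> 60
  PD: pen down
  FD 2: (0,0) -> (1,1.732) [heading=60, draw]
  -- iteration 2/5 --
  RT 90: heading 60 -> 330
  PD: pen down
  FD 2: (1,1.732) -> (2.732,0.732) [heading=330, draw]
  -- iteration 3/5 --
  RT 90: heading 330 -> 240
  PD: pen down
  FD 2: (2.732,0.732) -> (1.732,-1) [heading=240, draw]
  -- iteration 4/5 --
  RT 90: heading 240 -> 150
  PD: pen down
  FD 2: (1.732,-1) -> (0,0) [heading=150, draw]
  -- iteration 5/5 --
  RT 90: heading 150 -> 60
  PD: pen down
  FD 2: (0,0) -> (1,1.732) [heading=60, draw]
]
BK 4: (1,1.732) -> (-1,-1.732) [heading=60, draw]
FD 9: (-1,-1.732) -> (3.5,6.062) [heading=60, draw]
Final: pos=(3.5,6.062), heading=60, 7 segment(s) drawn

Answer: 3.5 6.062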